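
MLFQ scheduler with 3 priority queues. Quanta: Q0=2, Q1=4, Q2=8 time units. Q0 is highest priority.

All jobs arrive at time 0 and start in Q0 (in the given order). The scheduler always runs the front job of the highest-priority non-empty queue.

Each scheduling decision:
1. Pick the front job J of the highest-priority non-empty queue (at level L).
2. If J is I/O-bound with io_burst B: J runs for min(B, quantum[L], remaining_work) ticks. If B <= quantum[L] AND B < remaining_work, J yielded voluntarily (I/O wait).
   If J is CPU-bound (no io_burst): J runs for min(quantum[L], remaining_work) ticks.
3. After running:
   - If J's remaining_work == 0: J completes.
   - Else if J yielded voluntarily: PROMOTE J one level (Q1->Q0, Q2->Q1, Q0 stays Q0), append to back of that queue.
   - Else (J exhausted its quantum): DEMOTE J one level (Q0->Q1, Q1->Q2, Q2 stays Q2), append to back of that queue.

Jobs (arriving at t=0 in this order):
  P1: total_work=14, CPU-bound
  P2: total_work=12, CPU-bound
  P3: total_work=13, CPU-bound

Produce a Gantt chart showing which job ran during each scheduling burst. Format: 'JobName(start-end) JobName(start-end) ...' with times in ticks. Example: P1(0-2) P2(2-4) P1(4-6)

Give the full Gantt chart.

Answer: P1(0-2) P2(2-4) P3(4-6) P1(6-10) P2(10-14) P3(14-18) P1(18-26) P2(26-32) P3(32-39)

Derivation:
t=0-2: P1@Q0 runs 2, rem=12, quantum used, demote→Q1. Q0=[P2,P3] Q1=[P1] Q2=[]
t=2-4: P2@Q0 runs 2, rem=10, quantum used, demote→Q1. Q0=[P3] Q1=[P1,P2] Q2=[]
t=4-6: P3@Q0 runs 2, rem=11, quantum used, demote→Q1. Q0=[] Q1=[P1,P2,P3] Q2=[]
t=6-10: P1@Q1 runs 4, rem=8, quantum used, demote→Q2. Q0=[] Q1=[P2,P3] Q2=[P1]
t=10-14: P2@Q1 runs 4, rem=6, quantum used, demote→Q2. Q0=[] Q1=[P3] Q2=[P1,P2]
t=14-18: P3@Q1 runs 4, rem=7, quantum used, demote→Q2. Q0=[] Q1=[] Q2=[P1,P2,P3]
t=18-26: P1@Q2 runs 8, rem=0, completes. Q0=[] Q1=[] Q2=[P2,P3]
t=26-32: P2@Q2 runs 6, rem=0, completes. Q0=[] Q1=[] Q2=[P3]
t=32-39: P3@Q2 runs 7, rem=0, completes. Q0=[] Q1=[] Q2=[]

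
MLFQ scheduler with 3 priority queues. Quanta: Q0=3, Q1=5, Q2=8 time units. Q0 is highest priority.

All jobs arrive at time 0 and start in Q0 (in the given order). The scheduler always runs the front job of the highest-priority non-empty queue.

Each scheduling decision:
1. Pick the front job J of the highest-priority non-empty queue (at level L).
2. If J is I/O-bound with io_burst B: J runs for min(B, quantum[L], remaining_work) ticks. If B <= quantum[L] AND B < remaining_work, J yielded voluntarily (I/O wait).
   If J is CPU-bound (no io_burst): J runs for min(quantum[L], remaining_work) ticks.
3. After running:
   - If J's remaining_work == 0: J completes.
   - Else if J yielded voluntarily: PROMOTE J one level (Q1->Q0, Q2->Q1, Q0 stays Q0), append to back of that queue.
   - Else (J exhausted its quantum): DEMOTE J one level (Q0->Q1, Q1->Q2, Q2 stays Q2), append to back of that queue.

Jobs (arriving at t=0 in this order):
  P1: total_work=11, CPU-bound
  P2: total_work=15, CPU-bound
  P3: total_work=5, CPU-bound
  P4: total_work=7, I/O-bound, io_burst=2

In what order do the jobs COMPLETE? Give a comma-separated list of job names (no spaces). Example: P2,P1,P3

t=0-3: P1@Q0 runs 3, rem=8, quantum used, demote→Q1. Q0=[P2,P3,P4] Q1=[P1] Q2=[]
t=3-6: P2@Q0 runs 3, rem=12, quantum used, demote→Q1. Q0=[P3,P4] Q1=[P1,P2] Q2=[]
t=6-9: P3@Q0 runs 3, rem=2, quantum used, demote→Q1. Q0=[P4] Q1=[P1,P2,P3] Q2=[]
t=9-11: P4@Q0 runs 2, rem=5, I/O yield, promote→Q0. Q0=[P4] Q1=[P1,P2,P3] Q2=[]
t=11-13: P4@Q0 runs 2, rem=3, I/O yield, promote→Q0. Q0=[P4] Q1=[P1,P2,P3] Q2=[]
t=13-15: P4@Q0 runs 2, rem=1, I/O yield, promote→Q0. Q0=[P4] Q1=[P1,P2,P3] Q2=[]
t=15-16: P4@Q0 runs 1, rem=0, completes. Q0=[] Q1=[P1,P2,P3] Q2=[]
t=16-21: P1@Q1 runs 5, rem=3, quantum used, demote→Q2. Q0=[] Q1=[P2,P3] Q2=[P1]
t=21-26: P2@Q1 runs 5, rem=7, quantum used, demote→Q2. Q0=[] Q1=[P3] Q2=[P1,P2]
t=26-28: P3@Q1 runs 2, rem=0, completes. Q0=[] Q1=[] Q2=[P1,P2]
t=28-31: P1@Q2 runs 3, rem=0, completes. Q0=[] Q1=[] Q2=[P2]
t=31-38: P2@Q2 runs 7, rem=0, completes. Q0=[] Q1=[] Q2=[]

Answer: P4,P3,P1,P2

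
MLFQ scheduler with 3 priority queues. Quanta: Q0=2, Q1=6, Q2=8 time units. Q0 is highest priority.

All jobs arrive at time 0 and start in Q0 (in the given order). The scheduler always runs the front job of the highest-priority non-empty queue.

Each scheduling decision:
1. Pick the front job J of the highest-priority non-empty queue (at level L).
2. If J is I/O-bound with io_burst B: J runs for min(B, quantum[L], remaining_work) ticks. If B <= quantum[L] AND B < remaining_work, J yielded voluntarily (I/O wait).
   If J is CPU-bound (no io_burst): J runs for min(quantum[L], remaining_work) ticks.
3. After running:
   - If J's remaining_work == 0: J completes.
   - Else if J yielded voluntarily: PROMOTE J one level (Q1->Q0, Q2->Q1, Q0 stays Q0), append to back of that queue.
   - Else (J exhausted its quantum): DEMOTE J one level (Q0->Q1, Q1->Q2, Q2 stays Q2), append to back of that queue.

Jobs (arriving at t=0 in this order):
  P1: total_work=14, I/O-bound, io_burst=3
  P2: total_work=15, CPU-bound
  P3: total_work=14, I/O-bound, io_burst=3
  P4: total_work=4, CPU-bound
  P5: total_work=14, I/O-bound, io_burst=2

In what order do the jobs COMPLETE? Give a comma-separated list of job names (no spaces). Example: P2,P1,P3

Answer: P5,P4,P1,P3,P2

Derivation:
t=0-2: P1@Q0 runs 2, rem=12, quantum used, demote→Q1. Q0=[P2,P3,P4,P5] Q1=[P1] Q2=[]
t=2-4: P2@Q0 runs 2, rem=13, quantum used, demote→Q1. Q0=[P3,P4,P5] Q1=[P1,P2] Q2=[]
t=4-6: P3@Q0 runs 2, rem=12, quantum used, demote→Q1. Q0=[P4,P5] Q1=[P1,P2,P3] Q2=[]
t=6-8: P4@Q0 runs 2, rem=2, quantum used, demote→Q1. Q0=[P5] Q1=[P1,P2,P3,P4] Q2=[]
t=8-10: P5@Q0 runs 2, rem=12, I/O yield, promote→Q0. Q0=[P5] Q1=[P1,P2,P3,P4] Q2=[]
t=10-12: P5@Q0 runs 2, rem=10, I/O yield, promote→Q0. Q0=[P5] Q1=[P1,P2,P3,P4] Q2=[]
t=12-14: P5@Q0 runs 2, rem=8, I/O yield, promote→Q0. Q0=[P5] Q1=[P1,P2,P3,P4] Q2=[]
t=14-16: P5@Q0 runs 2, rem=6, I/O yield, promote→Q0. Q0=[P5] Q1=[P1,P2,P3,P4] Q2=[]
t=16-18: P5@Q0 runs 2, rem=4, I/O yield, promote→Q0. Q0=[P5] Q1=[P1,P2,P3,P4] Q2=[]
t=18-20: P5@Q0 runs 2, rem=2, I/O yield, promote→Q0. Q0=[P5] Q1=[P1,P2,P3,P4] Q2=[]
t=20-22: P5@Q0 runs 2, rem=0, completes. Q0=[] Q1=[P1,P2,P3,P4] Q2=[]
t=22-25: P1@Q1 runs 3, rem=9, I/O yield, promote→Q0. Q0=[P1] Q1=[P2,P3,P4] Q2=[]
t=25-27: P1@Q0 runs 2, rem=7, quantum used, demote→Q1. Q0=[] Q1=[P2,P3,P4,P1] Q2=[]
t=27-33: P2@Q1 runs 6, rem=7, quantum used, demote→Q2. Q0=[] Q1=[P3,P4,P1] Q2=[P2]
t=33-36: P3@Q1 runs 3, rem=9, I/O yield, promote→Q0. Q0=[P3] Q1=[P4,P1] Q2=[P2]
t=36-38: P3@Q0 runs 2, rem=7, quantum used, demote→Q1. Q0=[] Q1=[P4,P1,P3] Q2=[P2]
t=38-40: P4@Q1 runs 2, rem=0, completes. Q0=[] Q1=[P1,P3] Q2=[P2]
t=40-43: P1@Q1 runs 3, rem=4, I/O yield, promote→Q0. Q0=[P1] Q1=[P3] Q2=[P2]
t=43-45: P1@Q0 runs 2, rem=2, quantum used, demote→Q1. Q0=[] Q1=[P3,P1] Q2=[P2]
t=45-48: P3@Q1 runs 3, rem=4, I/O yield, promote→Q0. Q0=[P3] Q1=[P1] Q2=[P2]
t=48-50: P3@Q0 runs 2, rem=2, quantum used, demote→Q1. Q0=[] Q1=[P1,P3] Q2=[P2]
t=50-52: P1@Q1 runs 2, rem=0, completes. Q0=[] Q1=[P3] Q2=[P2]
t=52-54: P3@Q1 runs 2, rem=0, completes. Q0=[] Q1=[] Q2=[P2]
t=54-61: P2@Q2 runs 7, rem=0, completes. Q0=[] Q1=[] Q2=[]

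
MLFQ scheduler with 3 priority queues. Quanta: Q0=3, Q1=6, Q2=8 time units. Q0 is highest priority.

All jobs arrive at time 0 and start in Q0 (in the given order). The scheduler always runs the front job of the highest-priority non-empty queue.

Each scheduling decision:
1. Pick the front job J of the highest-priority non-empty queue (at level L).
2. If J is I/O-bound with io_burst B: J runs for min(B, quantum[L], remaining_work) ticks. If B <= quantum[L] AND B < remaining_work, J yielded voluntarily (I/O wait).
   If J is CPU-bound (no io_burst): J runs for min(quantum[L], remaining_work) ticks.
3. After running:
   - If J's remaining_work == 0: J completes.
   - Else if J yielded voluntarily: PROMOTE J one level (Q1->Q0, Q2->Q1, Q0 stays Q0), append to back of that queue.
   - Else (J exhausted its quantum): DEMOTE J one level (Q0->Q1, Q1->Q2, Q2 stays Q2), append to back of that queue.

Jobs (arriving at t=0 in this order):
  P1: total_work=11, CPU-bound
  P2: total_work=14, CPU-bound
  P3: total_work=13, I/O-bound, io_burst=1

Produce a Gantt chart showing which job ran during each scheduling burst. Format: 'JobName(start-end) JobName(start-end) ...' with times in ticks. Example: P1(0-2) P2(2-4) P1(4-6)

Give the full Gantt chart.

t=0-3: P1@Q0 runs 3, rem=8, quantum used, demote→Q1. Q0=[P2,P3] Q1=[P1] Q2=[]
t=3-6: P2@Q0 runs 3, rem=11, quantum used, demote→Q1. Q0=[P3] Q1=[P1,P2] Q2=[]
t=6-7: P3@Q0 runs 1, rem=12, I/O yield, promote→Q0. Q0=[P3] Q1=[P1,P2] Q2=[]
t=7-8: P3@Q0 runs 1, rem=11, I/O yield, promote→Q0. Q0=[P3] Q1=[P1,P2] Q2=[]
t=8-9: P3@Q0 runs 1, rem=10, I/O yield, promote→Q0. Q0=[P3] Q1=[P1,P2] Q2=[]
t=9-10: P3@Q0 runs 1, rem=9, I/O yield, promote→Q0. Q0=[P3] Q1=[P1,P2] Q2=[]
t=10-11: P3@Q0 runs 1, rem=8, I/O yield, promote→Q0. Q0=[P3] Q1=[P1,P2] Q2=[]
t=11-12: P3@Q0 runs 1, rem=7, I/O yield, promote→Q0. Q0=[P3] Q1=[P1,P2] Q2=[]
t=12-13: P3@Q0 runs 1, rem=6, I/O yield, promote→Q0. Q0=[P3] Q1=[P1,P2] Q2=[]
t=13-14: P3@Q0 runs 1, rem=5, I/O yield, promote→Q0. Q0=[P3] Q1=[P1,P2] Q2=[]
t=14-15: P3@Q0 runs 1, rem=4, I/O yield, promote→Q0. Q0=[P3] Q1=[P1,P2] Q2=[]
t=15-16: P3@Q0 runs 1, rem=3, I/O yield, promote→Q0. Q0=[P3] Q1=[P1,P2] Q2=[]
t=16-17: P3@Q0 runs 1, rem=2, I/O yield, promote→Q0. Q0=[P3] Q1=[P1,P2] Q2=[]
t=17-18: P3@Q0 runs 1, rem=1, I/O yield, promote→Q0. Q0=[P3] Q1=[P1,P2] Q2=[]
t=18-19: P3@Q0 runs 1, rem=0, completes. Q0=[] Q1=[P1,P2] Q2=[]
t=19-25: P1@Q1 runs 6, rem=2, quantum used, demote→Q2. Q0=[] Q1=[P2] Q2=[P1]
t=25-31: P2@Q1 runs 6, rem=5, quantum used, demote→Q2. Q0=[] Q1=[] Q2=[P1,P2]
t=31-33: P1@Q2 runs 2, rem=0, completes. Q0=[] Q1=[] Q2=[P2]
t=33-38: P2@Q2 runs 5, rem=0, completes. Q0=[] Q1=[] Q2=[]

Answer: P1(0-3) P2(3-6) P3(6-7) P3(7-8) P3(8-9) P3(9-10) P3(10-11) P3(11-12) P3(12-13) P3(13-14) P3(14-15) P3(15-16) P3(16-17) P3(17-18) P3(18-19) P1(19-25) P2(25-31) P1(31-33) P2(33-38)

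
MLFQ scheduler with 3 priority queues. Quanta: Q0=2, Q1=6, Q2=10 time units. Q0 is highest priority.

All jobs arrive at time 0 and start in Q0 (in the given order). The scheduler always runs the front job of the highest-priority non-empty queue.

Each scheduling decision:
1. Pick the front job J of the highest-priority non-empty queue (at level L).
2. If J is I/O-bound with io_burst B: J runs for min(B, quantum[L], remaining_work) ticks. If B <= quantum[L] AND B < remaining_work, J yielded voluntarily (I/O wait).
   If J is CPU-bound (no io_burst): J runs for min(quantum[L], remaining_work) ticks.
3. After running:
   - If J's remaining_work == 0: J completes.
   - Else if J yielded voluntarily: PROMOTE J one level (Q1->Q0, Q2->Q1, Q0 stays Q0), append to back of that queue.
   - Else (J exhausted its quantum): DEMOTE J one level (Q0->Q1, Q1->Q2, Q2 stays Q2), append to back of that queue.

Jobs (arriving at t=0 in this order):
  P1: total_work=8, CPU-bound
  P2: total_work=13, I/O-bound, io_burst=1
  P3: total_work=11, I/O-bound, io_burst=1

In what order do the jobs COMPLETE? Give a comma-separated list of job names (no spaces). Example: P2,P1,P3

Answer: P3,P2,P1

Derivation:
t=0-2: P1@Q0 runs 2, rem=6, quantum used, demote→Q1. Q0=[P2,P3] Q1=[P1] Q2=[]
t=2-3: P2@Q0 runs 1, rem=12, I/O yield, promote→Q0. Q0=[P3,P2] Q1=[P1] Q2=[]
t=3-4: P3@Q0 runs 1, rem=10, I/O yield, promote→Q0. Q0=[P2,P3] Q1=[P1] Q2=[]
t=4-5: P2@Q0 runs 1, rem=11, I/O yield, promote→Q0. Q0=[P3,P2] Q1=[P1] Q2=[]
t=5-6: P3@Q0 runs 1, rem=9, I/O yield, promote→Q0. Q0=[P2,P3] Q1=[P1] Q2=[]
t=6-7: P2@Q0 runs 1, rem=10, I/O yield, promote→Q0. Q0=[P3,P2] Q1=[P1] Q2=[]
t=7-8: P3@Q0 runs 1, rem=8, I/O yield, promote→Q0. Q0=[P2,P3] Q1=[P1] Q2=[]
t=8-9: P2@Q0 runs 1, rem=9, I/O yield, promote→Q0. Q0=[P3,P2] Q1=[P1] Q2=[]
t=9-10: P3@Q0 runs 1, rem=7, I/O yield, promote→Q0. Q0=[P2,P3] Q1=[P1] Q2=[]
t=10-11: P2@Q0 runs 1, rem=8, I/O yield, promote→Q0. Q0=[P3,P2] Q1=[P1] Q2=[]
t=11-12: P3@Q0 runs 1, rem=6, I/O yield, promote→Q0. Q0=[P2,P3] Q1=[P1] Q2=[]
t=12-13: P2@Q0 runs 1, rem=7, I/O yield, promote→Q0. Q0=[P3,P2] Q1=[P1] Q2=[]
t=13-14: P3@Q0 runs 1, rem=5, I/O yield, promote→Q0. Q0=[P2,P3] Q1=[P1] Q2=[]
t=14-15: P2@Q0 runs 1, rem=6, I/O yield, promote→Q0. Q0=[P3,P2] Q1=[P1] Q2=[]
t=15-16: P3@Q0 runs 1, rem=4, I/O yield, promote→Q0. Q0=[P2,P3] Q1=[P1] Q2=[]
t=16-17: P2@Q0 runs 1, rem=5, I/O yield, promote→Q0. Q0=[P3,P2] Q1=[P1] Q2=[]
t=17-18: P3@Q0 runs 1, rem=3, I/O yield, promote→Q0. Q0=[P2,P3] Q1=[P1] Q2=[]
t=18-19: P2@Q0 runs 1, rem=4, I/O yield, promote→Q0. Q0=[P3,P2] Q1=[P1] Q2=[]
t=19-20: P3@Q0 runs 1, rem=2, I/O yield, promote→Q0. Q0=[P2,P3] Q1=[P1] Q2=[]
t=20-21: P2@Q0 runs 1, rem=3, I/O yield, promote→Q0. Q0=[P3,P2] Q1=[P1] Q2=[]
t=21-22: P3@Q0 runs 1, rem=1, I/O yield, promote→Q0. Q0=[P2,P3] Q1=[P1] Q2=[]
t=22-23: P2@Q0 runs 1, rem=2, I/O yield, promote→Q0. Q0=[P3,P2] Q1=[P1] Q2=[]
t=23-24: P3@Q0 runs 1, rem=0, completes. Q0=[P2] Q1=[P1] Q2=[]
t=24-25: P2@Q0 runs 1, rem=1, I/O yield, promote→Q0. Q0=[P2] Q1=[P1] Q2=[]
t=25-26: P2@Q0 runs 1, rem=0, completes. Q0=[] Q1=[P1] Q2=[]
t=26-32: P1@Q1 runs 6, rem=0, completes. Q0=[] Q1=[] Q2=[]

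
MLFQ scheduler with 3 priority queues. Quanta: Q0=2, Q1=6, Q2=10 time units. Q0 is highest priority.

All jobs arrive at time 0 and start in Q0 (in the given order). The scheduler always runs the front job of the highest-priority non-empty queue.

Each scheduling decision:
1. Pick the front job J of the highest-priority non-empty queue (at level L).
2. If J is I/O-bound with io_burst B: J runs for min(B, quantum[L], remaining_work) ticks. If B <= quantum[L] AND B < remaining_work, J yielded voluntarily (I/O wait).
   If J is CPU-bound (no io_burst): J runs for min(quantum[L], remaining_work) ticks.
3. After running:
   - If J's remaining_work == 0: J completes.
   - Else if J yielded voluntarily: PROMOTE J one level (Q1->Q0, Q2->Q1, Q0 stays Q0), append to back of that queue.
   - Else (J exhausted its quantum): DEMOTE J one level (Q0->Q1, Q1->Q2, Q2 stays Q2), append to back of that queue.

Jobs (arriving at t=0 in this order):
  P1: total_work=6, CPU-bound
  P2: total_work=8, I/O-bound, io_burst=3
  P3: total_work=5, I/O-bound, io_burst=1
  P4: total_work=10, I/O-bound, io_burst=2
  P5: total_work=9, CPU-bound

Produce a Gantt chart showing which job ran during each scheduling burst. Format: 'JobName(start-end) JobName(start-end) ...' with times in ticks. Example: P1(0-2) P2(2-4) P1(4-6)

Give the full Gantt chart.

t=0-2: P1@Q0 runs 2, rem=4, quantum used, demote→Q1. Q0=[P2,P3,P4,P5] Q1=[P1] Q2=[]
t=2-4: P2@Q0 runs 2, rem=6, quantum used, demote→Q1. Q0=[P3,P4,P5] Q1=[P1,P2] Q2=[]
t=4-5: P3@Q0 runs 1, rem=4, I/O yield, promote→Q0. Q0=[P4,P5,P3] Q1=[P1,P2] Q2=[]
t=5-7: P4@Q0 runs 2, rem=8, I/O yield, promote→Q0. Q0=[P5,P3,P4] Q1=[P1,P2] Q2=[]
t=7-9: P5@Q0 runs 2, rem=7, quantum used, demote→Q1. Q0=[P3,P4] Q1=[P1,P2,P5] Q2=[]
t=9-10: P3@Q0 runs 1, rem=3, I/O yield, promote→Q0. Q0=[P4,P3] Q1=[P1,P2,P5] Q2=[]
t=10-12: P4@Q0 runs 2, rem=6, I/O yield, promote→Q0. Q0=[P3,P4] Q1=[P1,P2,P5] Q2=[]
t=12-13: P3@Q0 runs 1, rem=2, I/O yield, promote→Q0. Q0=[P4,P3] Q1=[P1,P2,P5] Q2=[]
t=13-15: P4@Q0 runs 2, rem=4, I/O yield, promote→Q0. Q0=[P3,P4] Q1=[P1,P2,P5] Q2=[]
t=15-16: P3@Q0 runs 1, rem=1, I/O yield, promote→Q0. Q0=[P4,P3] Q1=[P1,P2,P5] Q2=[]
t=16-18: P4@Q0 runs 2, rem=2, I/O yield, promote→Q0. Q0=[P3,P4] Q1=[P1,P2,P5] Q2=[]
t=18-19: P3@Q0 runs 1, rem=0, completes. Q0=[P4] Q1=[P1,P2,P5] Q2=[]
t=19-21: P4@Q0 runs 2, rem=0, completes. Q0=[] Q1=[P1,P2,P5] Q2=[]
t=21-25: P1@Q1 runs 4, rem=0, completes. Q0=[] Q1=[P2,P5] Q2=[]
t=25-28: P2@Q1 runs 3, rem=3, I/O yield, promote→Q0. Q0=[P2] Q1=[P5] Q2=[]
t=28-30: P2@Q0 runs 2, rem=1, quantum used, demote→Q1. Q0=[] Q1=[P5,P2] Q2=[]
t=30-36: P5@Q1 runs 6, rem=1, quantum used, demote→Q2. Q0=[] Q1=[P2] Q2=[P5]
t=36-37: P2@Q1 runs 1, rem=0, completes. Q0=[] Q1=[] Q2=[P5]
t=37-38: P5@Q2 runs 1, rem=0, completes. Q0=[] Q1=[] Q2=[]

Answer: P1(0-2) P2(2-4) P3(4-5) P4(5-7) P5(7-9) P3(9-10) P4(10-12) P3(12-13) P4(13-15) P3(15-16) P4(16-18) P3(18-19) P4(19-21) P1(21-25) P2(25-28) P2(28-30) P5(30-36) P2(36-37) P5(37-38)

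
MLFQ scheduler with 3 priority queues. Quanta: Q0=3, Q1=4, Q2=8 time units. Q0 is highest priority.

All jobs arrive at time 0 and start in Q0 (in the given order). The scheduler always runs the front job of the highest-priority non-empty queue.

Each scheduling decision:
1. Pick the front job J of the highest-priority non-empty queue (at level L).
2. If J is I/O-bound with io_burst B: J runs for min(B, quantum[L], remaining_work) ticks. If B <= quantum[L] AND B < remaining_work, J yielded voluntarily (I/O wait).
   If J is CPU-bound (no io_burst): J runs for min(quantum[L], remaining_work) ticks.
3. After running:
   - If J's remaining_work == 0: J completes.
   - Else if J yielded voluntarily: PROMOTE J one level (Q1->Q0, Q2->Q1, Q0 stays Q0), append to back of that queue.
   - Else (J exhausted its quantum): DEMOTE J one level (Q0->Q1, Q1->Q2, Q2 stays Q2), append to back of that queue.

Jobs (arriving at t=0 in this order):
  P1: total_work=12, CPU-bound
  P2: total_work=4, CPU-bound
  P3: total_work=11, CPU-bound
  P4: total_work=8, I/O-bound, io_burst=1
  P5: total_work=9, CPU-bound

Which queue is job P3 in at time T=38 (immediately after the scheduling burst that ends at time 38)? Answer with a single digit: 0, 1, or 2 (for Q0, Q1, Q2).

Answer: 2

Derivation:
t=0-3: P1@Q0 runs 3, rem=9, quantum used, demote→Q1. Q0=[P2,P3,P4,P5] Q1=[P1] Q2=[]
t=3-6: P2@Q0 runs 3, rem=1, quantum used, demote→Q1. Q0=[P3,P4,P5] Q1=[P1,P2] Q2=[]
t=6-9: P3@Q0 runs 3, rem=8, quantum used, demote→Q1. Q0=[P4,P5] Q1=[P1,P2,P3] Q2=[]
t=9-10: P4@Q0 runs 1, rem=7, I/O yield, promote→Q0. Q0=[P5,P4] Q1=[P1,P2,P3] Q2=[]
t=10-13: P5@Q0 runs 3, rem=6, quantum used, demote→Q1. Q0=[P4] Q1=[P1,P2,P3,P5] Q2=[]
t=13-14: P4@Q0 runs 1, rem=6, I/O yield, promote→Q0. Q0=[P4] Q1=[P1,P2,P3,P5] Q2=[]
t=14-15: P4@Q0 runs 1, rem=5, I/O yield, promote→Q0. Q0=[P4] Q1=[P1,P2,P3,P5] Q2=[]
t=15-16: P4@Q0 runs 1, rem=4, I/O yield, promote→Q0. Q0=[P4] Q1=[P1,P2,P3,P5] Q2=[]
t=16-17: P4@Q0 runs 1, rem=3, I/O yield, promote→Q0. Q0=[P4] Q1=[P1,P2,P3,P5] Q2=[]
t=17-18: P4@Q0 runs 1, rem=2, I/O yield, promote→Q0. Q0=[P4] Q1=[P1,P2,P3,P5] Q2=[]
t=18-19: P4@Q0 runs 1, rem=1, I/O yield, promote→Q0. Q0=[P4] Q1=[P1,P2,P3,P5] Q2=[]
t=19-20: P4@Q0 runs 1, rem=0, completes. Q0=[] Q1=[P1,P2,P3,P5] Q2=[]
t=20-24: P1@Q1 runs 4, rem=5, quantum used, demote→Q2. Q0=[] Q1=[P2,P3,P5] Q2=[P1]
t=24-25: P2@Q1 runs 1, rem=0, completes. Q0=[] Q1=[P3,P5] Q2=[P1]
t=25-29: P3@Q1 runs 4, rem=4, quantum used, demote→Q2. Q0=[] Q1=[P5] Q2=[P1,P3]
t=29-33: P5@Q1 runs 4, rem=2, quantum used, demote→Q2. Q0=[] Q1=[] Q2=[P1,P3,P5]
t=33-38: P1@Q2 runs 5, rem=0, completes. Q0=[] Q1=[] Q2=[P3,P5]
t=38-42: P3@Q2 runs 4, rem=0, completes. Q0=[] Q1=[] Q2=[P5]
t=42-44: P5@Q2 runs 2, rem=0, completes. Q0=[] Q1=[] Q2=[]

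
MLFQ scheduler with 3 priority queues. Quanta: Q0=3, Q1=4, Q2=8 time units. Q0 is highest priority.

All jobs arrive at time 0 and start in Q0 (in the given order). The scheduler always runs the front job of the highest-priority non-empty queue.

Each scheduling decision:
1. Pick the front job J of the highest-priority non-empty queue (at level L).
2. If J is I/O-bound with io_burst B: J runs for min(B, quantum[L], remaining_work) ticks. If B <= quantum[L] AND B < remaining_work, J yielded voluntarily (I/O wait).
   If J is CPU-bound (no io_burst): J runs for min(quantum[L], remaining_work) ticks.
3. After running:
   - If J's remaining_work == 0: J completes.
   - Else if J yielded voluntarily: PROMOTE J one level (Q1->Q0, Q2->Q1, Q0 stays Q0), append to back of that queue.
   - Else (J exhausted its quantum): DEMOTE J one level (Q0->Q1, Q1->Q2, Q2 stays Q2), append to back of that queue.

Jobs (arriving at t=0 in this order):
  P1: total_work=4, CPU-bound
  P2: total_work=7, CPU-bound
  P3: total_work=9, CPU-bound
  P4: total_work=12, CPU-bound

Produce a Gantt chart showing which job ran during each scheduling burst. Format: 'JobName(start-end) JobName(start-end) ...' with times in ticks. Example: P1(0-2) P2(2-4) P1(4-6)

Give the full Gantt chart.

Answer: P1(0-3) P2(3-6) P3(6-9) P4(9-12) P1(12-13) P2(13-17) P3(17-21) P4(21-25) P3(25-27) P4(27-32)

Derivation:
t=0-3: P1@Q0 runs 3, rem=1, quantum used, demote→Q1. Q0=[P2,P3,P4] Q1=[P1] Q2=[]
t=3-6: P2@Q0 runs 3, rem=4, quantum used, demote→Q1. Q0=[P3,P4] Q1=[P1,P2] Q2=[]
t=6-9: P3@Q0 runs 3, rem=6, quantum used, demote→Q1. Q0=[P4] Q1=[P1,P2,P3] Q2=[]
t=9-12: P4@Q0 runs 3, rem=9, quantum used, demote→Q1. Q0=[] Q1=[P1,P2,P3,P4] Q2=[]
t=12-13: P1@Q1 runs 1, rem=0, completes. Q0=[] Q1=[P2,P3,P4] Q2=[]
t=13-17: P2@Q1 runs 4, rem=0, completes. Q0=[] Q1=[P3,P4] Q2=[]
t=17-21: P3@Q1 runs 4, rem=2, quantum used, demote→Q2. Q0=[] Q1=[P4] Q2=[P3]
t=21-25: P4@Q1 runs 4, rem=5, quantum used, demote→Q2. Q0=[] Q1=[] Q2=[P3,P4]
t=25-27: P3@Q2 runs 2, rem=0, completes. Q0=[] Q1=[] Q2=[P4]
t=27-32: P4@Q2 runs 5, rem=0, completes. Q0=[] Q1=[] Q2=[]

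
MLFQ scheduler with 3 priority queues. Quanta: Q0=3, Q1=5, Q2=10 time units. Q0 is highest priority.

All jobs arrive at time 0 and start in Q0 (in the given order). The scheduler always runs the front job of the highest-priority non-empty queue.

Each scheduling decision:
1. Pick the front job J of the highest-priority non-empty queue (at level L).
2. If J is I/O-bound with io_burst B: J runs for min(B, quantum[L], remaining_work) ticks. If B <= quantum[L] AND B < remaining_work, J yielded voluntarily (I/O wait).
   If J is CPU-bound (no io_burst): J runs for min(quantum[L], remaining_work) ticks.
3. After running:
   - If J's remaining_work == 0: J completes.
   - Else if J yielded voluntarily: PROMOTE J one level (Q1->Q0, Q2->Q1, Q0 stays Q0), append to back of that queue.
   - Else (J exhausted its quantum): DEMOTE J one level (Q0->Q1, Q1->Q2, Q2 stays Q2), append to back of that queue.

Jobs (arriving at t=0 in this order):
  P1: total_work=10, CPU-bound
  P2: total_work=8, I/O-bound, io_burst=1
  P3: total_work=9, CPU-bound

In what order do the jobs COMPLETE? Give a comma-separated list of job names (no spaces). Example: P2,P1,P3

Answer: P2,P1,P3

Derivation:
t=0-3: P1@Q0 runs 3, rem=7, quantum used, demote→Q1. Q0=[P2,P3] Q1=[P1] Q2=[]
t=3-4: P2@Q0 runs 1, rem=7, I/O yield, promote→Q0. Q0=[P3,P2] Q1=[P1] Q2=[]
t=4-7: P3@Q0 runs 3, rem=6, quantum used, demote→Q1. Q0=[P2] Q1=[P1,P3] Q2=[]
t=7-8: P2@Q0 runs 1, rem=6, I/O yield, promote→Q0. Q0=[P2] Q1=[P1,P3] Q2=[]
t=8-9: P2@Q0 runs 1, rem=5, I/O yield, promote→Q0. Q0=[P2] Q1=[P1,P3] Q2=[]
t=9-10: P2@Q0 runs 1, rem=4, I/O yield, promote→Q0. Q0=[P2] Q1=[P1,P3] Q2=[]
t=10-11: P2@Q0 runs 1, rem=3, I/O yield, promote→Q0. Q0=[P2] Q1=[P1,P3] Q2=[]
t=11-12: P2@Q0 runs 1, rem=2, I/O yield, promote→Q0. Q0=[P2] Q1=[P1,P3] Q2=[]
t=12-13: P2@Q0 runs 1, rem=1, I/O yield, promote→Q0. Q0=[P2] Q1=[P1,P3] Q2=[]
t=13-14: P2@Q0 runs 1, rem=0, completes. Q0=[] Q1=[P1,P3] Q2=[]
t=14-19: P1@Q1 runs 5, rem=2, quantum used, demote→Q2. Q0=[] Q1=[P3] Q2=[P1]
t=19-24: P3@Q1 runs 5, rem=1, quantum used, demote→Q2. Q0=[] Q1=[] Q2=[P1,P3]
t=24-26: P1@Q2 runs 2, rem=0, completes. Q0=[] Q1=[] Q2=[P3]
t=26-27: P3@Q2 runs 1, rem=0, completes. Q0=[] Q1=[] Q2=[]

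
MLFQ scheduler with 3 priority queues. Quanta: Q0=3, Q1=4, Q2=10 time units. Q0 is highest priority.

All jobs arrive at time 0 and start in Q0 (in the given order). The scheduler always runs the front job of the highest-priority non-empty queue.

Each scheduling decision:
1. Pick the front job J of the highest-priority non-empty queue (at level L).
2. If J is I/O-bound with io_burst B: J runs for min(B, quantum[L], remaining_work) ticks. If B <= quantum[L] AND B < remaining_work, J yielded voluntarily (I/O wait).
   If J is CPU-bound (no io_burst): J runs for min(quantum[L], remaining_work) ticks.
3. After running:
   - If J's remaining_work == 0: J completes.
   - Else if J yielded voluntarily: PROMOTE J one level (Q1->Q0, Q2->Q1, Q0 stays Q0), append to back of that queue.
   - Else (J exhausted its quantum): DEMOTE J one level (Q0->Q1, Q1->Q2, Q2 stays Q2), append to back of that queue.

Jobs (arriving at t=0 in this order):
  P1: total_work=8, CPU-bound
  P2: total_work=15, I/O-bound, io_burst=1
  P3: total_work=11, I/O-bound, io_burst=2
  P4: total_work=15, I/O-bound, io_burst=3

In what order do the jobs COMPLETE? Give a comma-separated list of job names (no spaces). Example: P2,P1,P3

Answer: P4,P3,P2,P1

Derivation:
t=0-3: P1@Q0 runs 3, rem=5, quantum used, demote→Q1. Q0=[P2,P3,P4] Q1=[P1] Q2=[]
t=3-4: P2@Q0 runs 1, rem=14, I/O yield, promote→Q0. Q0=[P3,P4,P2] Q1=[P1] Q2=[]
t=4-6: P3@Q0 runs 2, rem=9, I/O yield, promote→Q0. Q0=[P4,P2,P3] Q1=[P1] Q2=[]
t=6-9: P4@Q0 runs 3, rem=12, I/O yield, promote→Q0. Q0=[P2,P3,P4] Q1=[P1] Q2=[]
t=9-10: P2@Q0 runs 1, rem=13, I/O yield, promote→Q0. Q0=[P3,P4,P2] Q1=[P1] Q2=[]
t=10-12: P3@Q0 runs 2, rem=7, I/O yield, promote→Q0. Q0=[P4,P2,P3] Q1=[P1] Q2=[]
t=12-15: P4@Q0 runs 3, rem=9, I/O yield, promote→Q0. Q0=[P2,P3,P4] Q1=[P1] Q2=[]
t=15-16: P2@Q0 runs 1, rem=12, I/O yield, promote→Q0. Q0=[P3,P4,P2] Q1=[P1] Q2=[]
t=16-18: P3@Q0 runs 2, rem=5, I/O yield, promote→Q0. Q0=[P4,P2,P3] Q1=[P1] Q2=[]
t=18-21: P4@Q0 runs 3, rem=6, I/O yield, promote→Q0. Q0=[P2,P3,P4] Q1=[P1] Q2=[]
t=21-22: P2@Q0 runs 1, rem=11, I/O yield, promote→Q0. Q0=[P3,P4,P2] Q1=[P1] Q2=[]
t=22-24: P3@Q0 runs 2, rem=3, I/O yield, promote→Q0. Q0=[P4,P2,P3] Q1=[P1] Q2=[]
t=24-27: P4@Q0 runs 3, rem=3, I/O yield, promote→Q0. Q0=[P2,P3,P4] Q1=[P1] Q2=[]
t=27-28: P2@Q0 runs 1, rem=10, I/O yield, promote→Q0. Q0=[P3,P4,P2] Q1=[P1] Q2=[]
t=28-30: P3@Q0 runs 2, rem=1, I/O yield, promote→Q0. Q0=[P4,P2,P3] Q1=[P1] Q2=[]
t=30-33: P4@Q0 runs 3, rem=0, completes. Q0=[P2,P3] Q1=[P1] Q2=[]
t=33-34: P2@Q0 runs 1, rem=9, I/O yield, promote→Q0. Q0=[P3,P2] Q1=[P1] Q2=[]
t=34-35: P3@Q0 runs 1, rem=0, completes. Q0=[P2] Q1=[P1] Q2=[]
t=35-36: P2@Q0 runs 1, rem=8, I/O yield, promote→Q0. Q0=[P2] Q1=[P1] Q2=[]
t=36-37: P2@Q0 runs 1, rem=7, I/O yield, promote→Q0. Q0=[P2] Q1=[P1] Q2=[]
t=37-38: P2@Q0 runs 1, rem=6, I/O yield, promote→Q0. Q0=[P2] Q1=[P1] Q2=[]
t=38-39: P2@Q0 runs 1, rem=5, I/O yield, promote→Q0. Q0=[P2] Q1=[P1] Q2=[]
t=39-40: P2@Q0 runs 1, rem=4, I/O yield, promote→Q0. Q0=[P2] Q1=[P1] Q2=[]
t=40-41: P2@Q0 runs 1, rem=3, I/O yield, promote→Q0. Q0=[P2] Q1=[P1] Q2=[]
t=41-42: P2@Q0 runs 1, rem=2, I/O yield, promote→Q0. Q0=[P2] Q1=[P1] Q2=[]
t=42-43: P2@Q0 runs 1, rem=1, I/O yield, promote→Q0. Q0=[P2] Q1=[P1] Q2=[]
t=43-44: P2@Q0 runs 1, rem=0, completes. Q0=[] Q1=[P1] Q2=[]
t=44-48: P1@Q1 runs 4, rem=1, quantum used, demote→Q2. Q0=[] Q1=[] Q2=[P1]
t=48-49: P1@Q2 runs 1, rem=0, completes. Q0=[] Q1=[] Q2=[]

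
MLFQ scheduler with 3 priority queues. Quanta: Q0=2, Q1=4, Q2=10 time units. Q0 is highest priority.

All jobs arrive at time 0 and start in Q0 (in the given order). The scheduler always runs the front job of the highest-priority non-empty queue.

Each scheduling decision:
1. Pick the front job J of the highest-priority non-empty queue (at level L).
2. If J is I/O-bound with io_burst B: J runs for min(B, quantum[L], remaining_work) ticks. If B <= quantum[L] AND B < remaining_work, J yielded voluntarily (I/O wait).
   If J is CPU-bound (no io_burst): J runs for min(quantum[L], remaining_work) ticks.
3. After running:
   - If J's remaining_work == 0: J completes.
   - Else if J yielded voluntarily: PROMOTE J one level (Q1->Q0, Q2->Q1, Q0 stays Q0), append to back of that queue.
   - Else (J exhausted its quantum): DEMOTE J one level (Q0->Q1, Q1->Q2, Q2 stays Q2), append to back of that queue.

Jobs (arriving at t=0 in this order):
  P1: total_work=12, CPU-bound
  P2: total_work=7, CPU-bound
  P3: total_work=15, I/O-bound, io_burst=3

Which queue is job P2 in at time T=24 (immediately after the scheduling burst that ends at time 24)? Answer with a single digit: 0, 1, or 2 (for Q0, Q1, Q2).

Answer: 2

Derivation:
t=0-2: P1@Q0 runs 2, rem=10, quantum used, demote→Q1. Q0=[P2,P3] Q1=[P1] Q2=[]
t=2-4: P2@Q0 runs 2, rem=5, quantum used, demote→Q1. Q0=[P3] Q1=[P1,P2] Q2=[]
t=4-6: P3@Q0 runs 2, rem=13, quantum used, demote→Q1. Q0=[] Q1=[P1,P2,P3] Q2=[]
t=6-10: P1@Q1 runs 4, rem=6, quantum used, demote→Q2. Q0=[] Q1=[P2,P3] Q2=[P1]
t=10-14: P2@Q1 runs 4, rem=1, quantum used, demote→Q2. Q0=[] Q1=[P3] Q2=[P1,P2]
t=14-17: P3@Q1 runs 3, rem=10, I/O yield, promote→Q0. Q0=[P3] Q1=[] Q2=[P1,P2]
t=17-19: P3@Q0 runs 2, rem=8, quantum used, demote→Q1. Q0=[] Q1=[P3] Q2=[P1,P2]
t=19-22: P3@Q1 runs 3, rem=5, I/O yield, promote→Q0. Q0=[P3] Q1=[] Q2=[P1,P2]
t=22-24: P3@Q0 runs 2, rem=3, quantum used, demote→Q1. Q0=[] Q1=[P3] Q2=[P1,P2]
t=24-27: P3@Q1 runs 3, rem=0, completes. Q0=[] Q1=[] Q2=[P1,P2]
t=27-33: P1@Q2 runs 6, rem=0, completes. Q0=[] Q1=[] Q2=[P2]
t=33-34: P2@Q2 runs 1, rem=0, completes. Q0=[] Q1=[] Q2=[]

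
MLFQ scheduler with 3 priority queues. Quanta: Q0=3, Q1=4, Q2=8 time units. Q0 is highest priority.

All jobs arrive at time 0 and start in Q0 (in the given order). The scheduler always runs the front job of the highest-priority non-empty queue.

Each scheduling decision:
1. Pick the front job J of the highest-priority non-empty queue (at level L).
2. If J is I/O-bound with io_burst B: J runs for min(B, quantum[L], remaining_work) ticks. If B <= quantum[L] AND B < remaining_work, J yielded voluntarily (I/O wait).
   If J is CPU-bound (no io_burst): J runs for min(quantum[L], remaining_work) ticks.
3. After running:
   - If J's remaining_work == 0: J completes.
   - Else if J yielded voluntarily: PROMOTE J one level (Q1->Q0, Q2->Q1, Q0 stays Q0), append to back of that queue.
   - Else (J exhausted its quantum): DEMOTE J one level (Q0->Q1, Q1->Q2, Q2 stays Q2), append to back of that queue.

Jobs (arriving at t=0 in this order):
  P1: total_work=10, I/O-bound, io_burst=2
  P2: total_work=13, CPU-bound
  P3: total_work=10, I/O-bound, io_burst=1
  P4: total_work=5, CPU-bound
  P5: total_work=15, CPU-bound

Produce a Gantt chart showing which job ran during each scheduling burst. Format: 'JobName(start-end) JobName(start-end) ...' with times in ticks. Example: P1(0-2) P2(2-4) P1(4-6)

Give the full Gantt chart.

Answer: P1(0-2) P2(2-5) P3(5-6) P4(6-9) P5(9-12) P1(12-14) P3(14-15) P1(15-17) P3(17-18) P1(18-20) P3(20-21) P1(21-23) P3(23-24) P3(24-25) P3(25-26) P3(26-27) P3(27-28) P3(28-29) P2(29-33) P4(33-35) P5(35-39) P2(39-45) P5(45-53)

Derivation:
t=0-2: P1@Q0 runs 2, rem=8, I/O yield, promote→Q0. Q0=[P2,P3,P4,P5,P1] Q1=[] Q2=[]
t=2-5: P2@Q0 runs 3, rem=10, quantum used, demote→Q1. Q0=[P3,P4,P5,P1] Q1=[P2] Q2=[]
t=5-6: P3@Q0 runs 1, rem=9, I/O yield, promote→Q0. Q0=[P4,P5,P1,P3] Q1=[P2] Q2=[]
t=6-9: P4@Q0 runs 3, rem=2, quantum used, demote→Q1. Q0=[P5,P1,P3] Q1=[P2,P4] Q2=[]
t=9-12: P5@Q0 runs 3, rem=12, quantum used, demote→Q1. Q0=[P1,P3] Q1=[P2,P4,P5] Q2=[]
t=12-14: P1@Q0 runs 2, rem=6, I/O yield, promote→Q0. Q0=[P3,P1] Q1=[P2,P4,P5] Q2=[]
t=14-15: P3@Q0 runs 1, rem=8, I/O yield, promote→Q0. Q0=[P1,P3] Q1=[P2,P4,P5] Q2=[]
t=15-17: P1@Q0 runs 2, rem=4, I/O yield, promote→Q0. Q0=[P3,P1] Q1=[P2,P4,P5] Q2=[]
t=17-18: P3@Q0 runs 1, rem=7, I/O yield, promote→Q0. Q0=[P1,P3] Q1=[P2,P4,P5] Q2=[]
t=18-20: P1@Q0 runs 2, rem=2, I/O yield, promote→Q0. Q0=[P3,P1] Q1=[P2,P4,P5] Q2=[]
t=20-21: P3@Q0 runs 1, rem=6, I/O yield, promote→Q0. Q0=[P1,P3] Q1=[P2,P4,P5] Q2=[]
t=21-23: P1@Q0 runs 2, rem=0, completes. Q0=[P3] Q1=[P2,P4,P5] Q2=[]
t=23-24: P3@Q0 runs 1, rem=5, I/O yield, promote→Q0. Q0=[P3] Q1=[P2,P4,P5] Q2=[]
t=24-25: P3@Q0 runs 1, rem=4, I/O yield, promote→Q0. Q0=[P3] Q1=[P2,P4,P5] Q2=[]
t=25-26: P3@Q0 runs 1, rem=3, I/O yield, promote→Q0. Q0=[P3] Q1=[P2,P4,P5] Q2=[]
t=26-27: P3@Q0 runs 1, rem=2, I/O yield, promote→Q0. Q0=[P3] Q1=[P2,P4,P5] Q2=[]
t=27-28: P3@Q0 runs 1, rem=1, I/O yield, promote→Q0. Q0=[P3] Q1=[P2,P4,P5] Q2=[]
t=28-29: P3@Q0 runs 1, rem=0, completes. Q0=[] Q1=[P2,P4,P5] Q2=[]
t=29-33: P2@Q1 runs 4, rem=6, quantum used, demote→Q2. Q0=[] Q1=[P4,P5] Q2=[P2]
t=33-35: P4@Q1 runs 2, rem=0, completes. Q0=[] Q1=[P5] Q2=[P2]
t=35-39: P5@Q1 runs 4, rem=8, quantum used, demote→Q2. Q0=[] Q1=[] Q2=[P2,P5]
t=39-45: P2@Q2 runs 6, rem=0, completes. Q0=[] Q1=[] Q2=[P5]
t=45-53: P5@Q2 runs 8, rem=0, completes. Q0=[] Q1=[] Q2=[]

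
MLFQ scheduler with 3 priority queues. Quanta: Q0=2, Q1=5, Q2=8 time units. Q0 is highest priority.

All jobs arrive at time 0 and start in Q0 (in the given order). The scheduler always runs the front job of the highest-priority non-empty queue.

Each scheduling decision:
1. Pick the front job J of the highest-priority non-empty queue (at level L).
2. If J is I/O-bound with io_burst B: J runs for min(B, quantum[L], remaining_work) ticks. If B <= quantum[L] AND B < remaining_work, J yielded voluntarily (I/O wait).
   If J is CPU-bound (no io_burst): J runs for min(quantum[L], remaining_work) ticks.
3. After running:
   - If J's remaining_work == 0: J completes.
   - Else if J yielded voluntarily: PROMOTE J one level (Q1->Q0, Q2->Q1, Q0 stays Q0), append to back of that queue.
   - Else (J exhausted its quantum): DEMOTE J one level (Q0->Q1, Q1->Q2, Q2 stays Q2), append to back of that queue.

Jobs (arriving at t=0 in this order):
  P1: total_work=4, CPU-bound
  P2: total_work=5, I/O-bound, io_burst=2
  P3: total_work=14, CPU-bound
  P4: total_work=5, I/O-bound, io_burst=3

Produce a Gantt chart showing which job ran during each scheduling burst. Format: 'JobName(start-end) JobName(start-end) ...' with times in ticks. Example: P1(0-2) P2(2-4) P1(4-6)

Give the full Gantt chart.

Answer: P1(0-2) P2(2-4) P3(4-6) P4(6-8) P2(8-10) P2(10-11) P1(11-13) P3(13-18) P4(18-21) P3(21-28)

Derivation:
t=0-2: P1@Q0 runs 2, rem=2, quantum used, demote→Q1. Q0=[P2,P3,P4] Q1=[P1] Q2=[]
t=2-4: P2@Q0 runs 2, rem=3, I/O yield, promote→Q0. Q0=[P3,P4,P2] Q1=[P1] Q2=[]
t=4-6: P3@Q0 runs 2, rem=12, quantum used, demote→Q1. Q0=[P4,P2] Q1=[P1,P3] Q2=[]
t=6-8: P4@Q0 runs 2, rem=3, quantum used, demote→Q1. Q0=[P2] Q1=[P1,P3,P4] Q2=[]
t=8-10: P2@Q0 runs 2, rem=1, I/O yield, promote→Q0. Q0=[P2] Q1=[P1,P3,P4] Q2=[]
t=10-11: P2@Q0 runs 1, rem=0, completes. Q0=[] Q1=[P1,P3,P4] Q2=[]
t=11-13: P1@Q1 runs 2, rem=0, completes. Q0=[] Q1=[P3,P4] Q2=[]
t=13-18: P3@Q1 runs 5, rem=7, quantum used, demote→Q2. Q0=[] Q1=[P4] Q2=[P3]
t=18-21: P4@Q1 runs 3, rem=0, completes. Q0=[] Q1=[] Q2=[P3]
t=21-28: P3@Q2 runs 7, rem=0, completes. Q0=[] Q1=[] Q2=[]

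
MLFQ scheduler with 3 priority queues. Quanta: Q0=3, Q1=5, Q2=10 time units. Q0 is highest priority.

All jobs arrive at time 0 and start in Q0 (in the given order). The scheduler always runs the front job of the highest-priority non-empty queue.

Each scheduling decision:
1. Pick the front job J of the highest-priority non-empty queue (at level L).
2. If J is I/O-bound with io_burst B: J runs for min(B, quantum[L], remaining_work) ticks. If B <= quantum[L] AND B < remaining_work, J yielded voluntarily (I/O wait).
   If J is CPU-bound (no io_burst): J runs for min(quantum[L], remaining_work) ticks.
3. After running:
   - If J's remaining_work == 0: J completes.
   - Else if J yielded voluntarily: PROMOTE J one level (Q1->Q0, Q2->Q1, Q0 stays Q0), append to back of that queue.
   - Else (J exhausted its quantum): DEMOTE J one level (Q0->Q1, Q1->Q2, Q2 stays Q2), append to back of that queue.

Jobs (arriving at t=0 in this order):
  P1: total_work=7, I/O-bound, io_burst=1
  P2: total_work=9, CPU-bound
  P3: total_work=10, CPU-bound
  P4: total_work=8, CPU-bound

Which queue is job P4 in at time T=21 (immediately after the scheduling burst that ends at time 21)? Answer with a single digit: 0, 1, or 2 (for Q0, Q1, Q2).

t=0-1: P1@Q0 runs 1, rem=6, I/O yield, promote→Q0. Q0=[P2,P3,P4,P1] Q1=[] Q2=[]
t=1-4: P2@Q0 runs 3, rem=6, quantum used, demote→Q1. Q0=[P3,P4,P1] Q1=[P2] Q2=[]
t=4-7: P3@Q0 runs 3, rem=7, quantum used, demote→Q1. Q0=[P4,P1] Q1=[P2,P3] Q2=[]
t=7-10: P4@Q0 runs 3, rem=5, quantum used, demote→Q1. Q0=[P1] Q1=[P2,P3,P4] Q2=[]
t=10-11: P1@Q0 runs 1, rem=5, I/O yield, promote→Q0. Q0=[P1] Q1=[P2,P3,P4] Q2=[]
t=11-12: P1@Q0 runs 1, rem=4, I/O yield, promote→Q0. Q0=[P1] Q1=[P2,P3,P4] Q2=[]
t=12-13: P1@Q0 runs 1, rem=3, I/O yield, promote→Q0. Q0=[P1] Q1=[P2,P3,P4] Q2=[]
t=13-14: P1@Q0 runs 1, rem=2, I/O yield, promote→Q0. Q0=[P1] Q1=[P2,P3,P4] Q2=[]
t=14-15: P1@Q0 runs 1, rem=1, I/O yield, promote→Q0. Q0=[P1] Q1=[P2,P3,P4] Q2=[]
t=15-16: P1@Q0 runs 1, rem=0, completes. Q0=[] Q1=[P2,P3,P4] Q2=[]
t=16-21: P2@Q1 runs 5, rem=1, quantum used, demote→Q2. Q0=[] Q1=[P3,P4] Q2=[P2]
t=21-26: P3@Q1 runs 5, rem=2, quantum used, demote→Q2. Q0=[] Q1=[P4] Q2=[P2,P3]
t=26-31: P4@Q1 runs 5, rem=0, completes. Q0=[] Q1=[] Q2=[P2,P3]
t=31-32: P2@Q2 runs 1, rem=0, completes. Q0=[] Q1=[] Q2=[P3]
t=32-34: P3@Q2 runs 2, rem=0, completes. Q0=[] Q1=[] Q2=[]

Answer: 1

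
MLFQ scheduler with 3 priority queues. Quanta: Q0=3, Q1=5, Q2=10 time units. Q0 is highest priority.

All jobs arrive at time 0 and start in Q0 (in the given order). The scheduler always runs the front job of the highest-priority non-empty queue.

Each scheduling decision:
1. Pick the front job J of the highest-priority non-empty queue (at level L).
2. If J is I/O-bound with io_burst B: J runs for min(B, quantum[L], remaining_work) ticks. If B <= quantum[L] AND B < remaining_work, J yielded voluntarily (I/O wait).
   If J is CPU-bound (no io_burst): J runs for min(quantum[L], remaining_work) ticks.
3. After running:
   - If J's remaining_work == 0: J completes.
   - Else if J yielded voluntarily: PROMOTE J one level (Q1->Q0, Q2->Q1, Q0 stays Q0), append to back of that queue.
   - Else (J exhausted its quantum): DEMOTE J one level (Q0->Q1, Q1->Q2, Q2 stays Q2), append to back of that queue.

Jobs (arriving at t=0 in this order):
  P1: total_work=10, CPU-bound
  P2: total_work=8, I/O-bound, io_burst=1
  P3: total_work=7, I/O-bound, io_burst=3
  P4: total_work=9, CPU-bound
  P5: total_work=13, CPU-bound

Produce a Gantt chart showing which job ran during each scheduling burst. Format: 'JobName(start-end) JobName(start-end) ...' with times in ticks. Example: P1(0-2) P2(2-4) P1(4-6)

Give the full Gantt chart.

Answer: P1(0-3) P2(3-4) P3(4-7) P4(7-10) P5(10-13) P2(13-14) P3(14-17) P2(17-18) P3(18-19) P2(19-20) P2(20-21) P2(21-22) P2(22-23) P2(23-24) P1(24-29) P4(29-34) P5(34-39) P1(39-41) P4(41-42) P5(42-47)

Derivation:
t=0-3: P1@Q0 runs 3, rem=7, quantum used, demote→Q1. Q0=[P2,P3,P4,P5] Q1=[P1] Q2=[]
t=3-4: P2@Q0 runs 1, rem=7, I/O yield, promote→Q0. Q0=[P3,P4,P5,P2] Q1=[P1] Q2=[]
t=4-7: P3@Q0 runs 3, rem=4, I/O yield, promote→Q0. Q0=[P4,P5,P2,P3] Q1=[P1] Q2=[]
t=7-10: P4@Q0 runs 3, rem=6, quantum used, demote→Q1. Q0=[P5,P2,P3] Q1=[P1,P4] Q2=[]
t=10-13: P5@Q0 runs 3, rem=10, quantum used, demote→Q1. Q0=[P2,P3] Q1=[P1,P4,P5] Q2=[]
t=13-14: P2@Q0 runs 1, rem=6, I/O yield, promote→Q0. Q0=[P3,P2] Q1=[P1,P4,P5] Q2=[]
t=14-17: P3@Q0 runs 3, rem=1, I/O yield, promote→Q0. Q0=[P2,P3] Q1=[P1,P4,P5] Q2=[]
t=17-18: P2@Q0 runs 1, rem=5, I/O yield, promote→Q0. Q0=[P3,P2] Q1=[P1,P4,P5] Q2=[]
t=18-19: P3@Q0 runs 1, rem=0, completes. Q0=[P2] Q1=[P1,P4,P5] Q2=[]
t=19-20: P2@Q0 runs 1, rem=4, I/O yield, promote→Q0. Q0=[P2] Q1=[P1,P4,P5] Q2=[]
t=20-21: P2@Q0 runs 1, rem=3, I/O yield, promote→Q0. Q0=[P2] Q1=[P1,P4,P5] Q2=[]
t=21-22: P2@Q0 runs 1, rem=2, I/O yield, promote→Q0. Q0=[P2] Q1=[P1,P4,P5] Q2=[]
t=22-23: P2@Q0 runs 1, rem=1, I/O yield, promote→Q0. Q0=[P2] Q1=[P1,P4,P5] Q2=[]
t=23-24: P2@Q0 runs 1, rem=0, completes. Q0=[] Q1=[P1,P4,P5] Q2=[]
t=24-29: P1@Q1 runs 5, rem=2, quantum used, demote→Q2. Q0=[] Q1=[P4,P5] Q2=[P1]
t=29-34: P4@Q1 runs 5, rem=1, quantum used, demote→Q2. Q0=[] Q1=[P5] Q2=[P1,P4]
t=34-39: P5@Q1 runs 5, rem=5, quantum used, demote→Q2. Q0=[] Q1=[] Q2=[P1,P4,P5]
t=39-41: P1@Q2 runs 2, rem=0, completes. Q0=[] Q1=[] Q2=[P4,P5]
t=41-42: P4@Q2 runs 1, rem=0, completes. Q0=[] Q1=[] Q2=[P5]
t=42-47: P5@Q2 runs 5, rem=0, completes. Q0=[] Q1=[] Q2=[]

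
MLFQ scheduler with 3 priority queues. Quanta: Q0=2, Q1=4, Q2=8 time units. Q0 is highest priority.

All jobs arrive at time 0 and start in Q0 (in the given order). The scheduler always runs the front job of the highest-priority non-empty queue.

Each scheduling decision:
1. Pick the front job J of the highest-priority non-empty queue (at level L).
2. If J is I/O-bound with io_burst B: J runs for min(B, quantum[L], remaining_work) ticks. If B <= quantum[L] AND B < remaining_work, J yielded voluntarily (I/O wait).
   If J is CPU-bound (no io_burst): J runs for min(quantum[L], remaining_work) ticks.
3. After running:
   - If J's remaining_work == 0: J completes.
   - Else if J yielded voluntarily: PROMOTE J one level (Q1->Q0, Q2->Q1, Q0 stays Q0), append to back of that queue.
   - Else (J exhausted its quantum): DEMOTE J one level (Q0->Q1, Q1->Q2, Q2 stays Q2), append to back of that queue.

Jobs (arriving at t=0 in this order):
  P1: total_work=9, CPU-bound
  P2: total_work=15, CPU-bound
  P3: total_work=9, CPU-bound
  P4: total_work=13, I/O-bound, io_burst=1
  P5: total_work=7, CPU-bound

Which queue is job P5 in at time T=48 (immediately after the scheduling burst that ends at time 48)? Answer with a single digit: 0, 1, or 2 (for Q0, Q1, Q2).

t=0-2: P1@Q0 runs 2, rem=7, quantum used, demote→Q1. Q0=[P2,P3,P4,P5] Q1=[P1] Q2=[]
t=2-4: P2@Q0 runs 2, rem=13, quantum used, demote→Q1. Q0=[P3,P4,P5] Q1=[P1,P2] Q2=[]
t=4-6: P3@Q0 runs 2, rem=7, quantum used, demote→Q1. Q0=[P4,P5] Q1=[P1,P2,P3] Q2=[]
t=6-7: P4@Q0 runs 1, rem=12, I/O yield, promote→Q0. Q0=[P5,P4] Q1=[P1,P2,P3] Q2=[]
t=7-9: P5@Q0 runs 2, rem=5, quantum used, demote→Q1. Q0=[P4] Q1=[P1,P2,P3,P5] Q2=[]
t=9-10: P4@Q0 runs 1, rem=11, I/O yield, promote→Q0. Q0=[P4] Q1=[P1,P2,P3,P5] Q2=[]
t=10-11: P4@Q0 runs 1, rem=10, I/O yield, promote→Q0. Q0=[P4] Q1=[P1,P2,P3,P5] Q2=[]
t=11-12: P4@Q0 runs 1, rem=9, I/O yield, promote→Q0. Q0=[P4] Q1=[P1,P2,P3,P5] Q2=[]
t=12-13: P4@Q0 runs 1, rem=8, I/O yield, promote→Q0. Q0=[P4] Q1=[P1,P2,P3,P5] Q2=[]
t=13-14: P4@Q0 runs 1, rem=7, I/O yield, promote→Q0. Q0=[P4] Q1=[P1,P2,P3,P5] Q2=[]
t=14-15: P4@Q0 runs 1, rem=6, I/O yield, promote→Q0. Q0=[P4] Q1=[P1,P2,P3,P5] Q2=[]
t=15-16: P4@Q0 runs 1, rem=5, I/O yield, promote→Q0. Q0=[P4] Q1=[P1,P2,P3,P5] Q2=[]
t=16-17: P4@Q0 runs 1, rem=4, I/O yield, promote→Q0. Q0=[P4] Q1=[P1,P2,P3,P5] Q2=[]
t=17-18: P4@Q0 runs 1, rem=3, I/O yield, promote→Q0. Q0=[P4] Q1=[P1,P2,P3,P5] Q2=[]
t=18-19: P4@Q0 runs 1, rem=2, I/O yield, promote→Q0. Q0=[P4] Q1=[P1,P2,P3,P5] Q2=[]
t=19-20: P4@Q0 runs 1, rem=1, I/O yield, promote→Q0. Q0=[P4] Q1=[P1,P2,P3,P5] Q2=[]
t=20-21: P4@Q0 runs 1, rem=0, completes. Q0=[] Q1=[P1,P2,P3,P5] Q2=[]
t=21-25: P1@Q1 runs 4, rem=3, quantum used, demote→Q2. Q0=[] Q1=[P2,P3,P5] Q2=[P1]
t=25-29: P2@Q1 runs 4, rem=9, quantum used, demote→Q2. Q0=[] Q1=[P3,P5] Q2=[P1,P2]
t=29-33: P3@Q1 runs 4, rem=3, quantum used, demote→Q2. Q0=[] Q1=[P5] Q2=[P1,P2,P3]
t=33-37: P5@Q1 runs 4, rem=1, quantum used, demote→Q2. Q0=[] Q1=[] Q2=[P1,P2,P3,P5]
t=37-40: P1@Q2 runs 3, rem=0, completes. Q0=[] Q1=[] Q2=[P2,P3,P5]
t=40-48: P2@Q2 runs 8, rem=1, quantum used, demote→Q2. Q0=[] Q1=[] Q2=[P3,P5,P2]
t=48-51: P3@Q2 runs 3, rem=0, completes. Q0=[] Q1=[] Q2=[P5,P2]
t=51-52: P5@Q2 runs 1, rem=0, completes. Q0=[] Q1=[] Q2=[P2]
t=52-53: P2@Q2 runs 1, rem=0, completes. Q0=[] Q1=[] Q2=[]

Answer: 2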